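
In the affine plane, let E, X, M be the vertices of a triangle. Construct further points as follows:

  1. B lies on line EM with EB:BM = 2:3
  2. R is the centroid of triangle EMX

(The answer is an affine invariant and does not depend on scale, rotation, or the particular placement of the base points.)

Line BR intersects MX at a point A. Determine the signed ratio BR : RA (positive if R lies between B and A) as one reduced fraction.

Assign E = (0, 0), X = (1, 0), M = (0, 1) — the answer is frame-independent, so this choice is without loss of generality.
1. B lies on line EM with EB:BM = 2:3 ⇒ B = (0, 2/5)
2. R is the centroid of triangle EMX ⇒ R = (1/3, 1/3)
line BR meets MX at A = (3/4, 1/4)
R = B + t·(A−B) with t = 4/9, so BR:RA = 4/9:5/9

BR:RA = 4/5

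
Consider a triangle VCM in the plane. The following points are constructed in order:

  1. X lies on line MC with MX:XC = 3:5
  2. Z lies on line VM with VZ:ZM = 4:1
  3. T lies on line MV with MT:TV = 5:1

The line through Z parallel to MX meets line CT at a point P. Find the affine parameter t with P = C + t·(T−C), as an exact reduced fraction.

Set V = (0, 0), C = (1, 0), M = (0, 1); any affine frame gives the same invariant.
1. X lies on line MC with MX:XC = 3:5 ⇒ X = (3/8, 5/8)
2. Z lies on line VM with VZ:ZM = 4:1 ⇒ Z = (0, 4/5)
3. T lies on line MV with MT:TV = 5:1 ⇒ T = (0, 1/6)
through Z parallel to MX: direction (3/8, -3/8); meets CT at P = (19/25, 1/25)
P = C + t·(T−C) with t = 6/25

t = 6/25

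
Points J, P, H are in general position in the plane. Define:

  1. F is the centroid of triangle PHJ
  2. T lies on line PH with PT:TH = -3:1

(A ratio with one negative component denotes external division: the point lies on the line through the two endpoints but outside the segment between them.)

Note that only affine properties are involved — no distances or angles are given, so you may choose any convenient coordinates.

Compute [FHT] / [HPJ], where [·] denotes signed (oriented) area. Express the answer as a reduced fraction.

[FHT]:[HPJ] = -1/6

Set J = (0, 0), P = (1, 0), H = (0, 1); any affine frame gives the same invariant.
1. F is the centroid of triangle PHJ ⇒ F = (1/3, 1/3)
2. T lies on line PH with PT:TH = -3:1 ⇒ T = (-1/2, 3/2)
2·[FHT] = 1/6, 2·[HPJ] = -1
[FHT]:[HPJ] = 1/6:-1 = -1/6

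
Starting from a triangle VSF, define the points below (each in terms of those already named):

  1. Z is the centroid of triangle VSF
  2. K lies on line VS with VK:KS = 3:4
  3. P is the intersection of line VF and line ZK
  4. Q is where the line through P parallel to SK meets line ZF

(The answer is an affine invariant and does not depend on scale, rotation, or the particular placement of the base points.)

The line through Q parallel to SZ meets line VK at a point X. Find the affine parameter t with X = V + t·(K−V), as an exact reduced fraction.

Set V = (0, 0), S = (1, 0), F = (0, 1); any affine frame gives the same invariant.
1. Z is the centroid of triangle VSF ⇒ Z = (1/3, 1/3)
2. K lies on line VS with VK:KS = 3:4 ⇒ K = (3/7, 0)
3. P is the intersection of line VF and line ZK ⇒ P = (0, 3/2)
4. Q is where the line through P parallel to SK meets line ZF ⇒ Q = (-1/4, 3/2)
through Q parallel to SZ: direction (-2/3, 1/3); meets VK at X = (11/4, 0)
X = V + t·(K−V) with t = 77/12

t = 77/12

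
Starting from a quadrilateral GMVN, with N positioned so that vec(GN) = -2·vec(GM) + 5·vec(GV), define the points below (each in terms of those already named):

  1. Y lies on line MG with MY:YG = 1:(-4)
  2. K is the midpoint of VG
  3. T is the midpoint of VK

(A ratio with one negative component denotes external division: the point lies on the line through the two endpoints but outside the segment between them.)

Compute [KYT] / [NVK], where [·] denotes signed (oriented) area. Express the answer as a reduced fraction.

Assign G = (0, 0), M = (1, 0), V = (0, 1), N = (-2, 5) — the answer is frame-independent, so this choice is without loss of generality.
1. Y lies on line MG with MY:YG = 1:(-4) ⇒ Y = (4/3, 0)
2. K is the midpoint of VG ⇒ K = (0, 1/2)
3. T is the midpoint of VK ⇒ T = (0, 3/4)
2·[KYT] = 1/3, 2·[NVK] = -1
[KYT]:[NVK] = 1/3:-1 = -1/3

[KYT]:[NVK] = -1/3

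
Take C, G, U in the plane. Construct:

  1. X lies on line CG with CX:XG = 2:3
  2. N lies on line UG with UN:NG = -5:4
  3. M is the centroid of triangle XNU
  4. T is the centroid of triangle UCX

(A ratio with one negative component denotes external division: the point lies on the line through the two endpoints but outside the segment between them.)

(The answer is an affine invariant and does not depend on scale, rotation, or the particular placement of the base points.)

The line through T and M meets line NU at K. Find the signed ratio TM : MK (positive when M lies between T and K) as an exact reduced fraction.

Set C = (0, 0), G = (1, 0), U = (0, 1); any affine frame gives the same invariant.
1. X lies on line CG with CX:XG = 2:3 ⇒ X = (2/5, 0)
2. N lies on line UG with UN:NG = -5:4 ⇒ N = (5, -4)
3. M is the centroid of triangle XNU ⇒ M = (9/5, -1)
4. T is the centroid of triangle UCX ⇒ T = (2/15, 1/3)
line TM meets NU at K = (14/5, -9/5)
M = T + t·(K−T) with t = 5/8, so TM:MK = 5/8:3/8

TM:MK = 5/3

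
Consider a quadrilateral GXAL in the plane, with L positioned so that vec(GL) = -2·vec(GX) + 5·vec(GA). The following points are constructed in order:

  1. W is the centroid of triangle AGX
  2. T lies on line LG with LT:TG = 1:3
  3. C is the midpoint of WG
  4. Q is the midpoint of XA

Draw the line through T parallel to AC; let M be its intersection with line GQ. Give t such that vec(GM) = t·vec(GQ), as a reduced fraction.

t = -5/4

Work in coordinates with G = (0, 0), X = (1, 0), A = (0, 1), L = (-2, 5).
1. W is the centroid of triangle AGX ⇒ W = (1/3, 1/3)
2. T lies on line LG with LT:TG = 1:3 ⇒ T = (-3/2, 15/4)
3. C is the midpoint of WG ⇒ C = (1/6, 1/6)
4. Q is the midpoint of XA ⇒ Q = (1/2, 1/2)
through T parallel to AC: direction (1/6, -5/6); meets GQ at M = (-5/8, -5/8)
M = G + t·(Q−G) with t = -5/4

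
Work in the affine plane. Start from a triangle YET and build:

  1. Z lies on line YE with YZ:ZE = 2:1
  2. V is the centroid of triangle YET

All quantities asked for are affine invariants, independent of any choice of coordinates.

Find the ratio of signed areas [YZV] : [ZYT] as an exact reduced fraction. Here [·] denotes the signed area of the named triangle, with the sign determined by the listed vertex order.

Assign Y = (0, 0), E = (1, 0), T = (0, 1) — the answer is frame-independent, so this choice is without loss of generality.
1. Z lies on line YE with YZ:ZE = 2:1 ⇒ Z = (2/3, 0)
2. V is the centroid of triangle YET ⇒ V = (1/3, 1/3)
2·[YZV] = 2/9, 2·[ZYT] = -2/3
[YZV]:[ZYT] = 2/9:-2/3 = -1/3

[YZV]:[ZYT] = -1/3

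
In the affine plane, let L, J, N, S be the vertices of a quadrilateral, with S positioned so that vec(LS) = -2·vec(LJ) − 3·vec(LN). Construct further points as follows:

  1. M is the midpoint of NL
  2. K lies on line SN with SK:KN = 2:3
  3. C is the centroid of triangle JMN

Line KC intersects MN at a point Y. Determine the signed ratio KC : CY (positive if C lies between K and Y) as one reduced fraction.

KC:CY = -23/5

Choose coordinates L = (0, 0), J = (1, 0), N = (0, 1), S = (-2, -3).
1. M is the midpoint of NL ⇒ M = (0, 1/2)
2. K lies on line SN with SK:KN = 2:3 ⇒ K = (-6/5, -7/5)
3. C is the centroid of triangle JMN ⇒ C = (1/3, 1/2)
line KC meets MN at Y = (0, 2/23)
C = K + t·(Y−K) with t = 23/18, so KC:CY = 23/18:-5/18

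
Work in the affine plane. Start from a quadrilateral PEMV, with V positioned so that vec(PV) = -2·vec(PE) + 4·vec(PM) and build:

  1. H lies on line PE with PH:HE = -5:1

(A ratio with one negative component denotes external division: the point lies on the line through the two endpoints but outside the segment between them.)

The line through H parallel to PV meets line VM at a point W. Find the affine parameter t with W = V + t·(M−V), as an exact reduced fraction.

t = 5/2

Set P = (0, 0), E = (1, 0), M = (0, 1), V = (-2, 4); any affine frame gives the same invariant.
1. H lies on line PE with PH:HE = -5:1 ⇒ H = (5/4, 0)
through H parallel to PV: direction (-2, 4); meets VM at W = (3, -7/2)
W = V + t·(M−V) with t = 5/2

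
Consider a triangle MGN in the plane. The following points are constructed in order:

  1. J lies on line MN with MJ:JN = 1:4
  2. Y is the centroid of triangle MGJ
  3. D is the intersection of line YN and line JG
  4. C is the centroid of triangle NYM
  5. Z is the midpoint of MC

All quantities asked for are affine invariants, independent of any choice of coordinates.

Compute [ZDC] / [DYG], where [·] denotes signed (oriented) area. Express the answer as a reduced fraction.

Set M = (0, 0), G = (1, 0), N = (0, 1); any affine frame gives the same invariant.
1. J lies on line MN with MJ:JN = 1:4 ⇒ J = (0, 1/5)
2. Y is the centroid of triangle MGJ ⇒ Y = (1/3, 1/15)
3. D is the intersection of line YN and line JG ⇒ D = (4/13, 9/65)
4. C is the centroid of triangle NYM ⇒ C = (1/9, 16/45)
5. Z is the midpoint of MC ⇒ Z = (1/18, 8/45)
2·[ZDC] = 11/234, 2·[DYG] = 3/65
[ZDC]:[DYG] = 11/234:3/65 = 55/54

[ZDC]:[DYG] = 55/54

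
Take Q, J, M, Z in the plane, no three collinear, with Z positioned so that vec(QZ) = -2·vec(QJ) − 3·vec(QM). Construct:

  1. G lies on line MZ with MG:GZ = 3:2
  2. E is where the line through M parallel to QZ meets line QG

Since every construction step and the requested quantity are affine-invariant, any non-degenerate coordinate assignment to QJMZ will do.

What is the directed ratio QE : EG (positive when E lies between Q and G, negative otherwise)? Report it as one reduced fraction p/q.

Set Q = (0, 0), J = (1, 0), M = (0, 1), Z = (-2, -3); any affine frame gives the same invariant.
1. G lies on line MZ with MG:GZ = 3:2 ⇒ G = (-6/5, -7/5)
2. E is where the line through M parallel to QZ meets line QG ⇒ E = (-3, -7/2)
E = Q + t·(G−Q) with t = 5/2, so QE:EG = t:(1−t) = 5/2:-3/2

QE:EG = -5/3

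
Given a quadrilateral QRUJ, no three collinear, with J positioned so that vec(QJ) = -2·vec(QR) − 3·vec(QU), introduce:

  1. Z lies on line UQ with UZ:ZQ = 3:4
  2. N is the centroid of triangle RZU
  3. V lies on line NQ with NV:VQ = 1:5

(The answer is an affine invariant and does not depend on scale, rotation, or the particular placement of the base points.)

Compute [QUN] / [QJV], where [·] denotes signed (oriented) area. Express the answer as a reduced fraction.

Choose coordinates Q = (0, 0), R = (1, 0), U = (0, 1), J = (-2, -3).
1. Z lies on line UQ with UZ:ZQ = 3:4 ⇒ Z = (0, 4/7)
2. N is the centroid of triangle RZU ⇒ N = (1/3, 11/21)
3. V lies on line NQ with NV:VQ = 1:5 ⇒ V = (5/18, 55/126)
2·[QUN] = -1/3, 2·[QJV] = -5/126
[QUN]:[QJV] = -1/3:-5/126 = 42/5

[QUN]:[QJV] = 42/5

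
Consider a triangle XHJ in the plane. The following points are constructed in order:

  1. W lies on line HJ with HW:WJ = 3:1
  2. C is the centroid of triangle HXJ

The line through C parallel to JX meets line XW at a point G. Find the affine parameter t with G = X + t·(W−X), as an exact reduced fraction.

t = 4/3

Choose coordinates X = (0, 0), H = (1, 0), J = (0, 1).
1. W lies on line HJ with HW:WJ = 3:1 ⇒ W = (1/4, 3/4)
2. C is the centroid of triangle HXJ ⇒ C = (1/3, 1/3)
through C parallel to JX: direction (0, -1); meets XW at G = (1/3, 1)
G = X + t·(W−X) with t = 4/3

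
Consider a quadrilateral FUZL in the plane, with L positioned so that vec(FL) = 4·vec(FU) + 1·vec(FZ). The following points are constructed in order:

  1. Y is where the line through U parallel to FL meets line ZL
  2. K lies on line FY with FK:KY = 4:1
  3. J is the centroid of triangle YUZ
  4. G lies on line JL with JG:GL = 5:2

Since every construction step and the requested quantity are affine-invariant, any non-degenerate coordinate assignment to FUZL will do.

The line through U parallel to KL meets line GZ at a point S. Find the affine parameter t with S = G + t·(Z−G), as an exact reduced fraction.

t = 17/24

Assign F = (0, 0), U = (1, 0), Z = (0, 1), L = (4, 1) — the answer is frame-independent, so this choice is without loss of generality.
1. Y is where the line through U parallel to FL meets line ZL ⇒ Y = (5, 1)
2. K lies on line FY with FK:KY = 4:1 ⇒ K = (4, 4/5)
3. J is the centroid of triangle YUZ ⇒ J = (2, 2/3)
4. G lies on line JL with JG:GL = 5:2 ⇒ G = (24/7, 19/21)
through U parallel to KL: direction (0, 1/5); meets GZ at S = (1, 35/36)
S = G + t·(Z−G) with t = 17/24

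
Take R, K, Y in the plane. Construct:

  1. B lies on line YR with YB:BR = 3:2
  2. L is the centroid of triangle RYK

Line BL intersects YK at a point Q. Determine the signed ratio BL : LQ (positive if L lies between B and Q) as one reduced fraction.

Set R = (0, 0), K = (1, 0), Y = (0, 1); any affine frame gives the same invariant.
1. B lies on line YR with YB:BR = 3:2 ⇒ B = (0, 2/5)
2. L is the centroid of triangle RYK ⇒ L = (1/3, 1/3)
line BL meets YK at Q = (3/4, 1/4)
L = B + t·(Q−B) with t = 4/9, so BL:LQ = 4/9:5/9

BL:LQ = 4/5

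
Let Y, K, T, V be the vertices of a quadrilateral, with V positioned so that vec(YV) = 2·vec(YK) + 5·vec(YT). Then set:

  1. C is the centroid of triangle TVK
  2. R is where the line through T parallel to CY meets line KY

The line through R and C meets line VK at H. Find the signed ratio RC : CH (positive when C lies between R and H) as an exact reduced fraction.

Work in coordinates with Y = (0, 0), K = (1, 0), T = (0, 1), V = (2, 5).
1. C is the centroid of triangle TVK ⇒ C = (1, 2)
2. R is where the line through T parallel to CY meets line KY ⇒ R = (-1/2, 0)
line RC meets VK at H = (17/11, 30/11)
C = R + t·(H−R) with t = 11/15, so RC:CH = 11/15:4/15

RC:CH = 11/4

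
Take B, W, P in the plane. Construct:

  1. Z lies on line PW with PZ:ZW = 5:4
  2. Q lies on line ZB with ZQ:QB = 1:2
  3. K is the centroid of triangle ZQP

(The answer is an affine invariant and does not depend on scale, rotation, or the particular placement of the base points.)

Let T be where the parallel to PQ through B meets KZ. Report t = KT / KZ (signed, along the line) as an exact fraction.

Set B = (0, 0), W = (1, 0), P = (0, 1); any affine frame gives the same invariant.
1. Z lies on line PW with PZ:ZW = 5:4 ⇒ Z = (5/9, 4/9)
2. Q lies on line ZB with ZQ:QB = 1:2 ⇒ Q = (10/27, 8/27)
3. K is the centroid of triangle ZQP ⇒ K = (25/81, 47/81)
through B parallel to PQ: direction (10/27, -19/27); meets KZ at T = (-5/9, 19/18)
T = K + t·(Z−K) with t = -7/2

t = -7/2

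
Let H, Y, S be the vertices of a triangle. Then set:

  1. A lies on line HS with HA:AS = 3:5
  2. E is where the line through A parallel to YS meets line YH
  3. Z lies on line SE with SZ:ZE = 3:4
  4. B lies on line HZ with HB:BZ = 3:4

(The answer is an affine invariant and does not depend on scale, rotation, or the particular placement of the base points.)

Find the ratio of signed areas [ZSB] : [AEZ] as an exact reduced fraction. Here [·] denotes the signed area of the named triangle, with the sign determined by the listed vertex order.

Assign H = (0, 0), Y = (1, 0), S = (0, 1) — the answer is frame-independent, so this choice is without loss of generality.
1. A lies on line HS with HA:AS = 3:5 ⇒ A = (0, 3/8)
2. E is where the line through A parallel to YS meets line YH ⇒ E = (3/8, 0)
3. Z lies on line SE with SZ:ZE = 3:4 ⇒ Z = (9/56, 4/7)
4. B lies on line HZ with HB:BZ = 3:4 ⇒ B = (27/392, 12/49)
2·[ZSB] = 9/98, 2·[AEZ] = 15/112
[ZSB]:[AEZ] = 9/98:15/112 = 24/35

[ZSB]:[AEZ] = 24/35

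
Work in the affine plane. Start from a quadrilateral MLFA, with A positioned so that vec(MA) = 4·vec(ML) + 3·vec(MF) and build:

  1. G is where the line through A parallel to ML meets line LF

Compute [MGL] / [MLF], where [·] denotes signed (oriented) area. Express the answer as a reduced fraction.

Choose coordinates M = (0, 0), L = (1, 0), F = (0, 1), A = (4, 3).
1. G is where the line through A parallel to ML meets line LF ⇒ G = (-2, 3)
2·[MGL] = -3, 2·[MLF] = 1
[MGL]:[MLF] = -3:1 = -3

[MGL]:[MLF] = -3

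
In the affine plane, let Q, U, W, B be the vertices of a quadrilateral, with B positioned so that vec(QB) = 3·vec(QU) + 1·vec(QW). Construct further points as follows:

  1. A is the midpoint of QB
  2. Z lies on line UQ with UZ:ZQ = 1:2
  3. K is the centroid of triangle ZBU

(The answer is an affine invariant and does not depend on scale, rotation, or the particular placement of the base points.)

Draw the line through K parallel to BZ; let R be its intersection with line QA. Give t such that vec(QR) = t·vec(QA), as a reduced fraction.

t = 7/3

Assign Q = (0, 0), U = (1, 0), W = (0, 1), B = (3, 1) — the answer is frame-independent, so this choice is without loss of generality.
1. A is the midpoint of QB ⇒ A = (3/2, 1/2)
2. Z lies on line UQ with UZ:ZQ = 1:2 ⇒ Z = (2/3, 0)
3. K is the centroid of triangle ZBU ⇒ K = (14/9, 1/3)
through K parallel to BZ: direction (-7/3, -1); meets QA at R = (7/2, 7/6)
R = Q + t·(A−Q) with t = 7/3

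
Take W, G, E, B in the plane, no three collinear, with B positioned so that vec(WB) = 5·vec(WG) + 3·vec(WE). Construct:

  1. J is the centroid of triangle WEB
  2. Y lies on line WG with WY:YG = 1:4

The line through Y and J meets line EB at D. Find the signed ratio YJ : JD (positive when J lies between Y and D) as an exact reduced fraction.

Assign W = (0, 0), G = (1, 0), E = (0, 1), B = (5, 3) — the answer is frame-independent, so this choice is without loss of generality.
1. J is the centroid of triangle WEB ⇒ J = (5/3, 4/3)
2. Y lies on line WG with WY:YG = 1:4 ⇒ Y = (1/5, 0)
line YJ meets EB at D = (65/28, 27/14)
J = Y + t·(D−Y) with t = 56/81, so YJ:JD = 56/81:25/81

YJ:JD = 56/25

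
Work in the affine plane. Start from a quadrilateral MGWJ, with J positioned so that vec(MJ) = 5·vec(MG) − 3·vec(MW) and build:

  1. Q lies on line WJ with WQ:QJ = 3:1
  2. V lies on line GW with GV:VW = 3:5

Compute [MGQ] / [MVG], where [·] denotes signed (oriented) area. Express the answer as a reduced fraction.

Choose coordinates M = (0, 0), G = (1, 0), W = (0, 1), J = (5, -3).
1. Q lies on line WJ with WQ:QJ = 3:1 ⇒ Q = (15/4, -2)
2. V lies on line GW with GV:VW = 3:5 ⇒ V = (5/8, 3/8)
2·[MGQ] = -2, 2·[MVG] = -3/8
[MGQ]:[MVG] = -2:-3/8 = 16/3

[MGQ]:[MVG] = 16/3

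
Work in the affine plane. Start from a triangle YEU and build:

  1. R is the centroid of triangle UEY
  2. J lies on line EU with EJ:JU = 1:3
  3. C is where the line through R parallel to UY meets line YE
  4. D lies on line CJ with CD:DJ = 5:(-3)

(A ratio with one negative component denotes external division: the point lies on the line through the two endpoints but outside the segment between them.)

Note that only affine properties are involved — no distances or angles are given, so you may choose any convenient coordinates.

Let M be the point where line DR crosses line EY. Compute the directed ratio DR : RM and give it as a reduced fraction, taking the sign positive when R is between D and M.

Choose coordinates Y = (0, 0), E = (1, 0), U = (0, 1).
1. R is the centroid of triangle UEY ⇒ R = (1/3, 1/3)
2. J lies on line EU with EJ:JU = 1:3 ⇒ J = (3/4, 1/4)
3. C is where the line through R parallel to UY meets line YE ⇒ C = (1/3, 0)
4. D lies on line CJ with CD:DJ = 5:(-3) ⇒ D = (11/8, 5/8)
line DR meets EY at M = (-6/7, 0)
R = D + t·(M−D) with t = 7/15, so DR:RM = 7/15:8/15

DR:RM = 7/8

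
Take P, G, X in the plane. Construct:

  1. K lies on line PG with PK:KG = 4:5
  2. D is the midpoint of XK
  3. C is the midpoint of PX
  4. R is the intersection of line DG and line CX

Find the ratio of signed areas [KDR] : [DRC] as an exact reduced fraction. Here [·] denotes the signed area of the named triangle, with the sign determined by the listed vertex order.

Work in coordinates with P = (0, 0), G = (1, 0), X = (0, 1).
1. K lies on line PG with PK:KG = 4:5 ⇒ K = (4/9, 0)
2. D is the midpoint of XK ⇒ D = (2/9, 1/2)
3. C is the midpoint of PX ⇒ C = (0, 1/2)
4. R is the intersection of line DG and line CX ⇒ R = (0, 9/14)
2·[KDR] = 5/63, 2·[DRC] = 2/63
[KDR]:[DRC] = 5/63:2/63 = 5/2

[KDR]:[DRC] = 5/2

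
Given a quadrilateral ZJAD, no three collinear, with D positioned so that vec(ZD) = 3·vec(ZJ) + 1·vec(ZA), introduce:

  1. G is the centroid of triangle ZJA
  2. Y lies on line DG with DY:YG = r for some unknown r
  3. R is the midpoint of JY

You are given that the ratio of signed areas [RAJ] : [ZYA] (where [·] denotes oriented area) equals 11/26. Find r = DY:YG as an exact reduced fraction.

Work in coordinates with Z = (0, 0), J = (1, 0), A = (0, 1), D = (3, 1).
1. G is the centroid of triangle ZJA ⇒ G = (1/3, 1/3)
2. With DY:YG = r, write λ = r/(r+1) so Y = D + λ·(G−D); Y is affine-linear in λ
3. R is the midpoint of JY ⇒ R is an affine combination of earlier points and hence also affine-linear in λ
Every point depending on Y is an affine combination of Y and λ-independent points, so each such coordinate is linear in λ; the λ² term in each signed area is a multiple of (G−D)×(G−D) = 0, so 2·[RAJ] and 2·[ZYA] are each linear in λ. Evaluating at λ=0 and λ=1:
  2·[RAJ] = -5/3·λ + 3/2,   2·[ZYA] = -8/3·λ + 3
So [RAJ]:[ZYA] = (-5/3·λ + 3/2) / (-8/3·λ + 3). Setting this equal to 11/26:
  -5/3·λ + 3/2 = 11/26·(-8/3·λ + 3)  ⇒  λ = 3/7
Then r = λ/(1−λ) = (3/7)/(4/7) = 3/4. Check: with r = 3/4, Y = (13/7, 5/7) and [RAJ]:[ZYA] = 11/26 as required.

r = 3/4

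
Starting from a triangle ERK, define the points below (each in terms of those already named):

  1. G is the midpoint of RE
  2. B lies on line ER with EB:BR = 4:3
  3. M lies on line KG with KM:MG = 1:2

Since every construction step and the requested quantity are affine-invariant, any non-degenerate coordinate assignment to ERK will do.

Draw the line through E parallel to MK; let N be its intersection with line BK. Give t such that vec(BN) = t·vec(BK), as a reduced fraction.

Choose coordinates E = (0, 0), R = (1, 0), K = (0, 1).
1. G is the midpoint of RE ⇒ G = (1/2, 0)
2. B lies on line ER with EB:BR = 4:3 ⇒ B = (4/7, 0)
3. M lies on line KG with KM:MG = 1:2 ⇒ M = (1/6, 2/3)
through E parallel to MK: direction (-1/6, 1/3); meets BK at N = (-4, 8)
N = B + t·(K−B) with t = 8

t = 8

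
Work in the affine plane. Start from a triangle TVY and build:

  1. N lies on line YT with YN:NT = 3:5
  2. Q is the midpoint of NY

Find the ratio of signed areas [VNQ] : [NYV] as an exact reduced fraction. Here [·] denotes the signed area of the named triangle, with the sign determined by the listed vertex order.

[VNQ]:[NYV] = 1/2

Set T = (0, 0), V = (1, 0), Y = (0, 1); any affine frame gives the same invariant.
1. N lies on line YT with YN:NT = 3:5 ⇒ N = (0, 5/8)
2. Q is the midpoint of NY ⇒ Q = (0, 13/16)
2·[VNQ] = -3/16, 2·[NYV] = -3/8
[VNQ]:[NYV] = -3/16:-3/8 = 1/2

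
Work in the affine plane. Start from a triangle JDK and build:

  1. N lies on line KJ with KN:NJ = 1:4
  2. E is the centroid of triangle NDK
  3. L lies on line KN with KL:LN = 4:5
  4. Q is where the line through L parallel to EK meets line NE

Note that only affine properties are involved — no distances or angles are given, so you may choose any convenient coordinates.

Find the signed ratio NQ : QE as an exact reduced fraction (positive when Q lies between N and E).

Work in coordinates with J = (0, 0), D = (1, 0), K = (0, 1).
1. N lies on line KJ with KN:NJ = 1:4 ⇒ N = (0, 4/5)
2. E is the centroid of triangle NDK ⇒ E = (1/3, 3/5)
3. L lies on line KN with KL:LN = 4:5 ⇒ L = (0, 41/45)
4. Q is where the line through L parallel to EK meets line NE ⇒ Q = (5/27, 31/45)
Q = N + t·(E−N) with t = 5/9, so NQ:QE = t:(1−t) = 5/9:4/9

NQ:QE = 5/4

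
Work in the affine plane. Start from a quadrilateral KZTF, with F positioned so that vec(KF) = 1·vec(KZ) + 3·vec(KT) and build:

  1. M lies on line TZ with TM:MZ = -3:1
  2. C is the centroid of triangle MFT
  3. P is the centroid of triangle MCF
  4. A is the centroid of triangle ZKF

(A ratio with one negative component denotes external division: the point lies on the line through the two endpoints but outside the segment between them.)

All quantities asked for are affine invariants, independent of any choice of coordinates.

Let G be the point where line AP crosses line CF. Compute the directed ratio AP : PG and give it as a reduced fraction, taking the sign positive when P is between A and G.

Work in coordinates with K = (0, 0), Z = (1, 0), T = (0, 1), F = (1, 3).
1. M lies on line TZ with TM:MZ = -3:1 ⇒ M = (3/2, -1/2)
2. C is the centroid of triangle MFT ⇒ C = (5/6, 7/6)
3. P is the centroid of triangle MCF ⇒ P = (10/9, 11/9)
4. A is the centroid of triangle ZKF ⇒ A = (2/3, 1)
line AP meets CF at G = (52/63, 68/63)
P = A + t·(G−A) with t = 14/5, so AP:PG = 14/5:-9/5

AP:PG = -14/9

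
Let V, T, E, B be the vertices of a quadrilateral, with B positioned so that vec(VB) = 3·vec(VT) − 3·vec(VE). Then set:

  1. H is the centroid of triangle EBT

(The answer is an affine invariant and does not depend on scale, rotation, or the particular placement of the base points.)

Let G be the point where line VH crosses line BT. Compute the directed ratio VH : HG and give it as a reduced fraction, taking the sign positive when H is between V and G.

VH:HG = 8

Set V = (0, 0), T = (1, 0), E = (0, 1), B = (3, -3); any affine frame gives the same invariant.
1. H is the centroid of triangle EBT ⇒ H = (4/3, -2/3)
line VH meets BT at G = (3/2, -3/4)
H = V + t·(G−V) with t = 8/9, so VH:HG = 8/9:1/9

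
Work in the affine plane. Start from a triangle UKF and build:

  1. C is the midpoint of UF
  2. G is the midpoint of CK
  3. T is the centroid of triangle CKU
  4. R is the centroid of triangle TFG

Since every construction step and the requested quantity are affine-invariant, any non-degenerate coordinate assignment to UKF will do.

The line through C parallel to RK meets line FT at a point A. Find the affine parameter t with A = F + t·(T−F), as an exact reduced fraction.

t = 13/16

Assign U = (0, 0), K = (1, 0), F = (0, 1) — the answer is frame-independent, so this choice is without loss of generality.
1. C is the midpoint of UF ⇒ C = (0, 1/2)
2. G is the midpoint of CK ⇒ G = (1/2, 1/4)
3. T is the centroid of triangle CKU ⇒ T = (1/3, 1/6)
4. R is the centroid of triangle TFG ⇒ R = (5/18, 17/36)
through C parallel to RK: direction (13/18, -17/36); meets FT at A = (13/48, 31/96)
A = F + t·(T−F) with t = 13/16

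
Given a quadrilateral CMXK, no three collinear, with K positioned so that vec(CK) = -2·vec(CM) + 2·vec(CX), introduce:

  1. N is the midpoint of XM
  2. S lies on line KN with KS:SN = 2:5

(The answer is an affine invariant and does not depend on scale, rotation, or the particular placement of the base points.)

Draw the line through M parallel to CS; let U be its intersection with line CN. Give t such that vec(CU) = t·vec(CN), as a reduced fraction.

Assign C = (0, 0), M = (1, 0), X = (0, 1), K = (-2, 2) — the answer is frame-independent, so this choice is without loss of generality.
1. N is the midpoint of XM ⇒ N = (1/2, 1/2)
2. S lies on line KN with KS:SN = 2:5 ⇒ S = (-9/7, 11/7)
through M parallel to CS: direction (-9/7, 11/7); meets CN at U = (11/20, 11/20)
U = C + t·(N−C) with t = 11/10

t = 11/10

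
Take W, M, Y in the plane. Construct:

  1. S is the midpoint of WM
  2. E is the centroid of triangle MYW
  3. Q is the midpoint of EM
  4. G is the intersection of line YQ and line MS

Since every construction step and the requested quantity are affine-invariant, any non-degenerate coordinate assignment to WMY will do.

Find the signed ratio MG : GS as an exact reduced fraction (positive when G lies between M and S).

Assign W = (0, 0), M = (1, 0), Y = (0, 1) — the answer is frame-independent, so this choice is without loss of generality.
1. S is the midpoint of WM ⇒ S = (1/2, 0)
2. E is the centroid of triangle MYW ⇒ E = (1/3, 1/3)
3. Q is the midpoint of EM ⇒ Q = (2/3, 1/6)
4. G is the intersection of line YQ and line MS ⇒ G = (4/5, 0)
G = M + t·(S−M) with t = 2/5, so MG:GS = t:(1−t) = 2/5:3/5

MG:GS = 2/3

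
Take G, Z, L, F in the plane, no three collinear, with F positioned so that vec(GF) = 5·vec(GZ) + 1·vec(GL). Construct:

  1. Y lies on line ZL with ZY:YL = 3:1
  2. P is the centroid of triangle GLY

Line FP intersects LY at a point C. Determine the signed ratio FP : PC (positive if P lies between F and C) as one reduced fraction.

Work in coordinates with G = (0, 0), Z = (1, 0), L = (0, 1), F = (5, 1).
1. Y lies on line ZL with ZY:YL = 3:1 ⇒ Y = (1/4, 3/4)
2. P is the centroid of triangle GLY ⇒ P = (1/12, 7/12)
line FP meets LY at C = (25/64, 39/64)
P = F + t·(C−F) with t = 16/15, so FP:PC = 16/15:-1/15

FP:PC = -16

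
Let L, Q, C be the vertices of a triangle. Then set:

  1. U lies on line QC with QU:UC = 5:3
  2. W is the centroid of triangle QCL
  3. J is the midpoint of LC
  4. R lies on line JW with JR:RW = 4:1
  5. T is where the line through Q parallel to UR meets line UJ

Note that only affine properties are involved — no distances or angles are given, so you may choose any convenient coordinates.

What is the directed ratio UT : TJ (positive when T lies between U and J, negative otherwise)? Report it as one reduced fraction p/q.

UT:TJ = -11/15

Assign L = (0, 0), Q = (1, 0), C = (0, 1) — the answer is frame-independent, so this choice is without loss of generality.
1. U lies on line QC with QU:UC = 5:3 ⇒ U = (3/8, 5/8)
2. W is the centroid of triangle QCL ⇒ W = (1/3, 1/3)
3. J is the midpoint of LC ⇒ J = (0, 1/2)
4. R lies on line JW with JR:RW = 4:1 ⇒ R = (4/15, 11/30)
5. T is where the line through Q parallel to UR meets line UJ ⇒ T = (45/32, 31/32)
T = U + t·(J−U) with t = -11/4, so UT:TJ = t:(1−t) = -11/4:15/4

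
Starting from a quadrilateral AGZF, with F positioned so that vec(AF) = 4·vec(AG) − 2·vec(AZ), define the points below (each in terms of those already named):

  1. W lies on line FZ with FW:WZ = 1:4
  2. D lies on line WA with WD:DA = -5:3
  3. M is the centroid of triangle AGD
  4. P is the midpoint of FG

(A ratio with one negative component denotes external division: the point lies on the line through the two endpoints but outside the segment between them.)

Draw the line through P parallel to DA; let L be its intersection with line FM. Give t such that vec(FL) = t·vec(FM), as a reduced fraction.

Assign A = (0, 0), G = (1, 0), Z = (0, 1), F = (4, -2) — the answer is frame-independent, so this choice is without loss of generality.
1. W lies on line FZ with FW:WZ = 1:4 ⇒ W = (16/5, -7/5)
2. D lies on line WA with WD:DA = -5:3 ⇒ D = (-24/5, 21/10)
3. M is the centroid of triangle AGD ⇒ M = (-19/15, 7/10)
4. P is the midpoint of FG ⇒ P = (5/2, -1)
through P parallel to DA: direction (24/5, -21/10); meets FM at L = (-109/190, 131/380)
L = F + t·(M−F) with t = 33/38

t = 33/38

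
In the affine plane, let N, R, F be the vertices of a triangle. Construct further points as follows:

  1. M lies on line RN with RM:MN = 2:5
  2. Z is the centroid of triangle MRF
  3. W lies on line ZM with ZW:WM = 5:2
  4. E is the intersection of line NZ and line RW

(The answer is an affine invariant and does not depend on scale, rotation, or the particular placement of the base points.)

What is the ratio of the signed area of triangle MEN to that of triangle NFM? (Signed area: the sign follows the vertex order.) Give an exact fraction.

[MEN]:[NFM] = -7/36

Set N = (0, 0), R = (1, 0), F = (0, 1); any affine frame gives the same invariant.
1. M lies on line RN with RM:MN = 2:5 ⇒ M = (5/7, 0)
2. Z is the centroid of triangle MRF ⇒ Z = (4/7, 1/3)
3. W lies on line ZM with ZW:WM = 5:2 ⇒ W = (33/49, 2/21)
4. E is the intersection of line NZ and line RW ⇒ E = (1/3, 7/36)
2·[MEN] = 5/36, 2·[NFM] = -5/7
[MEN]:[NFM] = 5/36:-5/7 = -7/36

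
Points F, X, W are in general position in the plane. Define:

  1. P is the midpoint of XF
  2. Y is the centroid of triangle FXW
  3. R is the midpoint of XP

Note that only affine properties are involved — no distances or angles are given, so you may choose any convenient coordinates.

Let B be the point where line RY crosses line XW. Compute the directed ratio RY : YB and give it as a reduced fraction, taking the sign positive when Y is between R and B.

RY:YB = -1/4

Set F = (0, 0), X = (1, 0), W = (0, 1); any affine frame gives the same invariant.
1. P is the midpoint of XF ⇒ P = (1/2, 0)
2. Y is the centroid of triangle FXW ⇒ Y = (1/3, 1/3)
3. R is the midpoint of XP ⇒ R = (3/4, 0)
line RY meets XW at B = (2, -1)
Y = R + t·(B−R) with t = -1/3, so RY:YB = -1/3:4/3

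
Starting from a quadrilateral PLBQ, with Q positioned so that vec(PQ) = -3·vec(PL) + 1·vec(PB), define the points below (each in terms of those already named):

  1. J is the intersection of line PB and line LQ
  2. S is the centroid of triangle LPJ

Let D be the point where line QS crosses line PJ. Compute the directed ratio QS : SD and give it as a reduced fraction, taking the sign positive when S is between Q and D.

QS:SD = -10

Work in coordinates with P = (0, 0), L = (1, 0), B = (0, 1), Q = (-3, 1).
1. J is the intersection of line PB and line LQ ⇒ J = (0, 1/4)
2. S is the centroid of triangle LPJ ⇒ S = (1/3, 1/12)
line QS meets PJ at D = (0, 7/40)
S = Q + t·(D−Q) with t = 10/9, so QS:SD = 10/9:-1/9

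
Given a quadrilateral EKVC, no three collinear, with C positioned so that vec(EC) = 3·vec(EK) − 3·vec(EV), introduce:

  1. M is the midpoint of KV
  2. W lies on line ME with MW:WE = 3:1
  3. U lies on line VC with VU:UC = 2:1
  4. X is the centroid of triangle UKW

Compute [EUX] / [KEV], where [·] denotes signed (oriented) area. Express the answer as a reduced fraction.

Assign E = (0, 0), K = (1, 0), V = (0, 1), C = (3, -3) — the answer is frame-independent, so this choice is without loss of generality.
1. M is the midpoint of KV ⇒ M = (1/2, 1/2)
2. W lies on line ME with MW:WE = 3:1 ⇒ W = (1/8, 1/8)
3. U lies on line VC with VU:UC = 2:1 ⇒ U = (2, -5/3)
4. X is the centroid of triangle UKW ⇒ X = (25/24, -37/72)
2·[EUX] = 17/24, 2·[KEV] = -1
[EUX]:[KEV] = 17/24:-1 = -17/24

[EUX]:[KEV] = -17/24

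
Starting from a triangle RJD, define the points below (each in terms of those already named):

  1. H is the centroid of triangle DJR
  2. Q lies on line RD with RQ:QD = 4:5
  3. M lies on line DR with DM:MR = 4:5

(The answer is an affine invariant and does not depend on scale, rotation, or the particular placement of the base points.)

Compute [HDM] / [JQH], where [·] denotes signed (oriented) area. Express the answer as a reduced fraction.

Set R = (0, 0), J = (1, 0), D = (0, 1); any affine frame gives the same invariant.
1. H is the centroid of triangle DJR ⇒ H = (1/3, 1/3)
2. Q lies on line RD with RQ:QD = 4:5 ⇒ Q = (0, 4/9)
3. M lies on line DR with DM:MR = 4:5 ⇒ M = (0, 5/9)
2·[HDM] = 4/27, 2·[JQH] = -1/27
[HDM]:[JQH] = 4/27:-1/27 = -4

[HDM]:[JQH] = -4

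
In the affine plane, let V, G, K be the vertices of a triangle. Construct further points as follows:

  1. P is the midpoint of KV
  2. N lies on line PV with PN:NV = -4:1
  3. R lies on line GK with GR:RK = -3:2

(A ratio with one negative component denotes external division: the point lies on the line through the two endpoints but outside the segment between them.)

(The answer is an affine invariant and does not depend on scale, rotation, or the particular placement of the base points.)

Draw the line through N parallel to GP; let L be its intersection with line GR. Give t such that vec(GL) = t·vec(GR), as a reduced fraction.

Work in coordinates with V = (0, 0), G = (1, 0), K = (0, 1).
1. P is the midpoint of KV ⇒ P = (0, 1/2)
2. N lies on line PV with PN:NV = -4:1 ⇒ N = (0, -1/6)
3. R lies on line GK with GR:RK = -3:2 ⇒ R = (-2, 3)
through N parallel to GP: direction (-1, 1/2); meets GR at L = (7/3, -4/3)
L = G + t·(R−G) with t = -4/9

t = -4/9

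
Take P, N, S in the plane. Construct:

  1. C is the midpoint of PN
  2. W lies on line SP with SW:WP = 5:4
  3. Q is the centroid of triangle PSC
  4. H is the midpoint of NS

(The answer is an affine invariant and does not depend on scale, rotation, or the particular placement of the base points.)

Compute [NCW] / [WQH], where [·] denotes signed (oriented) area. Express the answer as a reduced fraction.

[NCW]:[WQH] = -24/7

Assign P = (0, 0), N = (1, 0), S = (0, 1) — the answer is frame-independent, so this choice is without loss of generality.
1. C is the midpoint of PN ⇒ C = (1/2, 0)
2. W lies on line SP with SW:WP = 5:4 ⇒ W = (0, 4/9)
3. Q is the centroid of triangle PSC ⇒ Q = (1/6, 1/3)
4. H is the midpoint of NS ⇒ H = (1/2, 1/2)
2·[NCW] = -2/9, 2·[WQH] = 7/108
[NCW]:[WQH] = -2/9:7/108 = -24/7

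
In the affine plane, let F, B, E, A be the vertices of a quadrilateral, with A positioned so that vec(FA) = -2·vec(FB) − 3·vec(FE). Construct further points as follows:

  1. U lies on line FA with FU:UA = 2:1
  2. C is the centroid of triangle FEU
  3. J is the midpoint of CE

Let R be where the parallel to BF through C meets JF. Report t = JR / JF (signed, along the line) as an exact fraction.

t = 2

Work in coordinates with F = (0, 0), B = (1, 0), E = (0, 1), A = (-2, -3).
1. U lies on line FA with FU:UA = 2:1 ⇒ U = (-4/3, -2)
2. C is the centroid of triangle FEU ⇒ C = (-4/9, -1/3)
3. J is the midpoint of CE ⇒ J = (-2/9, 1/3)
through C parallel to BF: direction (-1, 0); meets JF at R = (2/9, -1/3)
R = J + t·(F−J) with t = 2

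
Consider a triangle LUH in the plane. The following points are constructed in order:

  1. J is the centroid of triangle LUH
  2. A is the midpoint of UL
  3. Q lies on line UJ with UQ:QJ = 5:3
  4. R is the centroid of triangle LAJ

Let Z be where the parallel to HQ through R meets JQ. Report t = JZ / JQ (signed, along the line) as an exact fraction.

Choose coordinates L = (0, 0), U = (1, 0), H = (0, 1).
1. J is the centroid of triangle LUH ⇒ J = (1/3, 1/3)
2. A is the midpoint of UL ⇒ A = (1/2, 0)
3. Q lies on line UJ with UQ:QJ = 5:3 ⇒ Q = (7/12, 5/24)
4. R is the centroid of triangle LAJ ⇒ R = (5/18, 1/9)
through R parallel to HQ: direction (7/12, -19/24); meets JQ at Z = (-1/72, 73/144)
Z = J + t·(Q−J) with t = -25/18

t = -25/18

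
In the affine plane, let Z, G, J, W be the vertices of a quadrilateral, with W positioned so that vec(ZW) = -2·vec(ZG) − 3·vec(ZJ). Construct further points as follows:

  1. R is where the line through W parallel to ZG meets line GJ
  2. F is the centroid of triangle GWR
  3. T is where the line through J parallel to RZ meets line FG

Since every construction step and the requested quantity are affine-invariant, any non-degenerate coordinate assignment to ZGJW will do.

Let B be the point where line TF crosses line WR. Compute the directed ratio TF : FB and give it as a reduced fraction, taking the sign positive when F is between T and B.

Assign Z = (0, 0), G = (1, 0), J = (0, 1), W = (-2, -3) — the answer is frame-independent, so this choice is without loss of generality.
1. R is where the line through W parallel to ZG meets line GJ ⇒ R = (4, -3)
2. F is the centroid of triangle GWR ⇒ F = (1, -2)
3. T is where the line through J parallel to RZ meets line FG ⇒ T = (1, 1/4)
line TF meets WR at B = (1, -3)
F = T + t·(B−T) with t = 9/13, so TF:FB = 9/13:4/13

TF:FB = 9/4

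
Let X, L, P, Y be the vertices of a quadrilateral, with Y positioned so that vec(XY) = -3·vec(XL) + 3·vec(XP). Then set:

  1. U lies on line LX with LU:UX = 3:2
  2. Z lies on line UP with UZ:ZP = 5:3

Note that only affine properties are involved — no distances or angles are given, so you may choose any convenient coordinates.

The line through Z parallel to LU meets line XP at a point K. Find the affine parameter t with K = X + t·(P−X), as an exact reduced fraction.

Assign X = (0, 0), L = (1, 0), P = (0, 1), Y = (-3, 3) — the answer is frame-independent, so this choice is without loss of generality.
1. U lies on line LX with LU:UX = 3:2 ⇒ U = (2/5, 0)
2. Z lies on line UP with UZ:ZP = 5:3 ⇒ Z = (3/20, 5/8)
through Z parallel to LU: direction (-3/5, 0); meets XP at K = (0, 5/8)
K = X + t·(P−X) with t = 5/8

t = 5/8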